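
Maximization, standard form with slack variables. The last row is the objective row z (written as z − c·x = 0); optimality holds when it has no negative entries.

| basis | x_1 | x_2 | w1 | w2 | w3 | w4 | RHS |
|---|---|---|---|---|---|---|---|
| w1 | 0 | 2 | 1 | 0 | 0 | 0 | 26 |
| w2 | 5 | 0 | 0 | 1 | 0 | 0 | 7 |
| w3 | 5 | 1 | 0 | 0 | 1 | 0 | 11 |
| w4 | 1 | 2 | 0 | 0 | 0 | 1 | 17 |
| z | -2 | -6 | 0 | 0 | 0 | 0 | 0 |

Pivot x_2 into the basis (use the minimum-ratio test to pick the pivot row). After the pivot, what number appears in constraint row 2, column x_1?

Ratio test on column x_2 — row 1: 26/2 = 13; row 2: entry 0 ≤ 0; row 3: 11/1 = 11; row 4: 17/2 = 17/2. Minimum is 17/2 at row 4 (w4 leaves); pivot element 2.
Divide row 4 by 2; eliminate column x_2 from the other rows.
Row 2 update in column x_1: 5 − 0·(1/2) = 5.

5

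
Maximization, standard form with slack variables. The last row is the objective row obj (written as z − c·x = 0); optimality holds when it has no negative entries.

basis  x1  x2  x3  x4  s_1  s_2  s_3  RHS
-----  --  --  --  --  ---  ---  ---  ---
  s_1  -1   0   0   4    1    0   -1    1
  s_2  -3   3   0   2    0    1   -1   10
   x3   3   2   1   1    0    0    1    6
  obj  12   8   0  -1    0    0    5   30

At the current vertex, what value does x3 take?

6

x3 is basic (row 3); its value is the RHS of that row, 6.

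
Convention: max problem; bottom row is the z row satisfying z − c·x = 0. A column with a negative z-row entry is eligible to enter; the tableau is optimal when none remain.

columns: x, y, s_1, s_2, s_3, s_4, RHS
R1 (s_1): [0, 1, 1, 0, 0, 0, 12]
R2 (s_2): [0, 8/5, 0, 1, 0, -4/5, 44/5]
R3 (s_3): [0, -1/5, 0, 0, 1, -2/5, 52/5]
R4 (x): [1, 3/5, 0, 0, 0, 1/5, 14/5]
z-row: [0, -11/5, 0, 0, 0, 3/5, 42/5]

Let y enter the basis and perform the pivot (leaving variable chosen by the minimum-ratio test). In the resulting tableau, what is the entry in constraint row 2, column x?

-8/3

Ratio test on column y — row 1: 12/1 = 12; row 2: (44/5)/(8/5) = 11/2; row 3: entry -1/5 ≤ 0; row 4: (14/5)/(3/5) = 14/3. Minimum is 14/3 at row 4 (x leaves); pivot element 3/5.
Divide row 4 by 3/5; eliminate column y from the other rows.
Row 2 update in column x: 0 − (8/5)·(5/3) = -8/3.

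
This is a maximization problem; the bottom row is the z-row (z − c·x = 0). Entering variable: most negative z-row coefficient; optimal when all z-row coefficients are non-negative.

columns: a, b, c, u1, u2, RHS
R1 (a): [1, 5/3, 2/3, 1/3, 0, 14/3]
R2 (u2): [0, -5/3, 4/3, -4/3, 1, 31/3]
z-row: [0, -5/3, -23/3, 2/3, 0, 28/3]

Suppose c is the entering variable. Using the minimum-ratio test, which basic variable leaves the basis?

Column c entries and ratios — a: (14/3)/(2/3) = 7; u2: (31/3)/(4/3) = 31/4.
Smallest ratio is 7 in the row of a, so a leaves.

a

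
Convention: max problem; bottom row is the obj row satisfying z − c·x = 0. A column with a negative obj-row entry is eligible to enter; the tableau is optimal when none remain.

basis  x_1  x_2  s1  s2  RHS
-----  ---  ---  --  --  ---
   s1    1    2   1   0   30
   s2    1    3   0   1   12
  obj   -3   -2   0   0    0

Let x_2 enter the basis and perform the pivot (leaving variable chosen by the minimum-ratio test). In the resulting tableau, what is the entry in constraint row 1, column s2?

-2/3

Ratio test on column x_2 — row 1: 30/2 = 15; row 2: 12/3 = 4. Minimum is 4 at row 2 (s2 leaves); pivot element 3.
Divide row 2 by 3; eliminate column x_2 from the other rows.
Row 1 update in column s2: 0 − 2·(1/3) = -2/3.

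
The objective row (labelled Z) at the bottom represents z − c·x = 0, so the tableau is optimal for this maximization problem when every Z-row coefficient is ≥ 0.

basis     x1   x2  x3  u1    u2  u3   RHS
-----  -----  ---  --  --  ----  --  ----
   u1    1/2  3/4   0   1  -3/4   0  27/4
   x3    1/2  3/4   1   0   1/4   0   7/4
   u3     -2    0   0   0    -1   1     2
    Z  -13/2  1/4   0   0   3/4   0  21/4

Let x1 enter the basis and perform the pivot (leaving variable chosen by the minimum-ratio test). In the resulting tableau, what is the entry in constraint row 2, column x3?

Ratio test on column x1 — row 1: (27/4)/(1/2) = 27/2; row 2: (7/4)/(1/2) = 7/2; row 3: entry -2 ≤ 0. Minimum is 7/2 at row 2 (x3 leaves); pivot element 1/2.
Divide row 2 by 1/2; eliminate column x1 from the other rows.
In the new row 2, the x3 entry is the old entry divided by the pivot: 1/(1/2) = 2.

2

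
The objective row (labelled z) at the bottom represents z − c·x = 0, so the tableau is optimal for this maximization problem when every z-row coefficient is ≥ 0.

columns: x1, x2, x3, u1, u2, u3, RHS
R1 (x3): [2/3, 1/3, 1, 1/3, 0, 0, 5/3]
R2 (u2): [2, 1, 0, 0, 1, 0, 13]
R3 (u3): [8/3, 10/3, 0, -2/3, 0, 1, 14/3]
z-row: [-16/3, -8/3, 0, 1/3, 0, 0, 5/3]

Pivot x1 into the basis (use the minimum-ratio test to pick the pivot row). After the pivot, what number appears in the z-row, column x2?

Ratio test on column x1 — row 1: (5/3)/(2/3) = 5/2; row 2: 13/2 = 13/2; row 3: (14/3)/(8/3) = 7/4. Minimum is 7/4 at row 3 (u3 leaves); pivot element 8/3.
Divide row 3 by 8/3; eliminate column x1 from the other rows.
z-row update in column x2: -8/3 − (-16/3)·(5/4) = 4.

4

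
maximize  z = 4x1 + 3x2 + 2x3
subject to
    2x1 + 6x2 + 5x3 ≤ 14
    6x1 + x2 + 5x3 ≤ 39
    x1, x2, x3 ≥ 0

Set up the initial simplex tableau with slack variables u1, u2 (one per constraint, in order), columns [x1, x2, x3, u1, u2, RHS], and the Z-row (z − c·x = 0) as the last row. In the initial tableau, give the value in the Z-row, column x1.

The Z-row carries the negated objective coefficients: the x1 entry is -4.

-4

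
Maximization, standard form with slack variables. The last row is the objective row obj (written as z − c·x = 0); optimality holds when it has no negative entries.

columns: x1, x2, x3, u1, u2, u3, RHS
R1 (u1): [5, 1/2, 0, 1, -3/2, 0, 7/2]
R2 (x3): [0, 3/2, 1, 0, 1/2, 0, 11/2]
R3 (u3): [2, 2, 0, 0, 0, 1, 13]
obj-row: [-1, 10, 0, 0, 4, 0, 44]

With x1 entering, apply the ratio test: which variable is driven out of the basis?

u1

Column x1 entries and ratios — u1: (7/2)/5 = 7/10; x3: 0 ≤ 0, skip; u3: 13/2 = 13/2.
Smallest ratio is 7/10 in the row of u1, so u1 leaves.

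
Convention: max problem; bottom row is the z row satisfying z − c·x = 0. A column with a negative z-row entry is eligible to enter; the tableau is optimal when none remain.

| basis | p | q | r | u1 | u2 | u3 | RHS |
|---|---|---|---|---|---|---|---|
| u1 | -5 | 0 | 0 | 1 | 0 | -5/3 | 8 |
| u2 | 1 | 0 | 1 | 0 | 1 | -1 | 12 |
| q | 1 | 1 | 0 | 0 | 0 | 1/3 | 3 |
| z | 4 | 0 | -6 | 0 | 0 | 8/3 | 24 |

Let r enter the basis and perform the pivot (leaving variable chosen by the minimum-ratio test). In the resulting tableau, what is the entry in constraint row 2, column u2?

1

Ratio test on column r — row 1: entry 0 ≤ 0; row 2: 12/1 = 12; row 3: entry 0 ≤ 0. Minimum is 12 at row 2 (u2 leaves); pivot element 1.
Divide row 2 by 1; eliminate column r from the other rows.
In the new row 2, the u2 entry is the old entry divided by the pivot: 1/1 = 1.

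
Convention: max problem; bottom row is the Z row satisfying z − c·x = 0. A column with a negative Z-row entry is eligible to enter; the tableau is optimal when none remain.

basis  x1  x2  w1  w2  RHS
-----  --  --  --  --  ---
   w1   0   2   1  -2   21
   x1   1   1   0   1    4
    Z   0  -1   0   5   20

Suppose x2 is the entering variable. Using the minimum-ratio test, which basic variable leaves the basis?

Column x2 entries and ratios — w1: 21/2 = 21/2; x1: 4/1 = 4.
Smallest ratio is 4 in the row of x1, so x1 leaves.

x1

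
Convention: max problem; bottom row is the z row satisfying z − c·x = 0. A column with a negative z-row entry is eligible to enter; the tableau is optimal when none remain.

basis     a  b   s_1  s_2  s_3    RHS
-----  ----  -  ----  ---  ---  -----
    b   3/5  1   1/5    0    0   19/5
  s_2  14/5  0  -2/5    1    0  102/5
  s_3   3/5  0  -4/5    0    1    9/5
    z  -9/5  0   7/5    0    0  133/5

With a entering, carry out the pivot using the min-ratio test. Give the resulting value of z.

32

Ratio test on column a — row 1: (19/5)/(3/5) = 19/3; row 2: (102/5)/(14/5) = 51/7; row 3: (9/5)/(3/5) = 3. Minimum is 3 at row 3 (s_3 leaves); pivot element 3/5.
Pivot on row 3; the z-row RHS becomes 133/5 − (-9/5)·3 = 32.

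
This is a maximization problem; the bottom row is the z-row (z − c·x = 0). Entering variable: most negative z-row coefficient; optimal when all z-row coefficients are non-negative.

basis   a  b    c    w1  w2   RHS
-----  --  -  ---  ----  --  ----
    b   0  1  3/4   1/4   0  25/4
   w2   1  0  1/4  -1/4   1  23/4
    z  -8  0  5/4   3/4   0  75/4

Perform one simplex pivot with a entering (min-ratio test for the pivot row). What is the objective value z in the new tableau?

Ratio test on column a — row 1: entry 0 ≤ 0; row 2: (23/4)/1 = 23/4. Minimum is 23/4 at row 2 (w2 leaves); pivot element 1.
Pivot on row 2; the z-row RHS becomes 75/4 − (-8)·(23/4) = 259/4.

259/4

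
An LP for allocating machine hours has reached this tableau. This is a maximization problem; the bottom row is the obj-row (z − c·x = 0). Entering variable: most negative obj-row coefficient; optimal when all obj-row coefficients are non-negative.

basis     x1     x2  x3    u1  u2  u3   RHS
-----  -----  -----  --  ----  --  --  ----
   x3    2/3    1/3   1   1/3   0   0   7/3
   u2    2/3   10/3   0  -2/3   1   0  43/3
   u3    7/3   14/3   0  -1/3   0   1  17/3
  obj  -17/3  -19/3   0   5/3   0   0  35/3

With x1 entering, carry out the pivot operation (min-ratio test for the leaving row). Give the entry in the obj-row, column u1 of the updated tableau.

Ratio test on column x1 — row 1: (7/3)/(2/3) = 7/2; row 2: (43/3)/(2/3) = 43/2; row 3: (17/3)/(7/3) = 17/7. Minimum is 17/7 at row 3 (u3 leaves); pivot element 7/3.
Divide row 3 by 7/3; eliminate column x1 from the other rows.
obj-row update in column u1: 5/3 − (-17/3)·(-1/7) = 6/7.

6/7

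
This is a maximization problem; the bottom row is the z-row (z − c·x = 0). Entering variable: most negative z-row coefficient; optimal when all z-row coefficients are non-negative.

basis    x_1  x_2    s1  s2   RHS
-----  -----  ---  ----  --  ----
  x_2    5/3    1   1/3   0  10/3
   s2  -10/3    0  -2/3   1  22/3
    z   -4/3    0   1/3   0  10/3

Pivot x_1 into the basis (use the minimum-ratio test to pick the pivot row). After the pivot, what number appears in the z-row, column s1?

Ratio test on column x_1 — row 1: (10/3)/(5/3) = 2; row 2: entry -10/3 ≤ 0. Minimum is 2 at row 1 (x_2 leaves); pivot element 5/3.
Divide row 1 by 5/3; eliminate column x_1 from the other rows.
z-row update in column s1: 1/3 − (-4/3)·(1/5) = 3/5.

3/5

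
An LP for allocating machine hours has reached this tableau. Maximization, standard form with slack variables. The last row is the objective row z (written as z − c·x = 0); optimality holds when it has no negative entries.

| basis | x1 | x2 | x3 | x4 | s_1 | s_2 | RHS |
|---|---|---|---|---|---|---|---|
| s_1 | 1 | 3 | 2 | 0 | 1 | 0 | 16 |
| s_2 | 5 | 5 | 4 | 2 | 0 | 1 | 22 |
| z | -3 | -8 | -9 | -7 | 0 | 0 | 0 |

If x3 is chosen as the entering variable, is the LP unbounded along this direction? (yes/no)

no

Column x3 has positive entries in row(s) 1, 2, so the ratio test bounds it — not unbounded.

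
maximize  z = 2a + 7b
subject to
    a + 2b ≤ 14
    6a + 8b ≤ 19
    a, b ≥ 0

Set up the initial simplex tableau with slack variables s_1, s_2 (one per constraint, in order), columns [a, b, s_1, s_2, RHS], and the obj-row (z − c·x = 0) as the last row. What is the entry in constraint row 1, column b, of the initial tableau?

2

Constraint 1 has coefficient 2 on b.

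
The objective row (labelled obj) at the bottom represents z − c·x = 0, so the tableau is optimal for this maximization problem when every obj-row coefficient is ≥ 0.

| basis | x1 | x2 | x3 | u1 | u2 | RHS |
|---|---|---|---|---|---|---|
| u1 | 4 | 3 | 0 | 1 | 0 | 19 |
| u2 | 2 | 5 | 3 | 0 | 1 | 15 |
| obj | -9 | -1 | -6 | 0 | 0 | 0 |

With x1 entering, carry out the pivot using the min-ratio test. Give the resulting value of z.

171/4

Ratio test on column x1 — row 1: 19/4 = 19/4; row 2: 15/2 = 15/2. Minimum is 19/4 at row 1 (u1 leaves); pivot element 4.
Pivot on row 1; the obj-row RHS becomes 0 − (-9)·(19/4) = 171/4.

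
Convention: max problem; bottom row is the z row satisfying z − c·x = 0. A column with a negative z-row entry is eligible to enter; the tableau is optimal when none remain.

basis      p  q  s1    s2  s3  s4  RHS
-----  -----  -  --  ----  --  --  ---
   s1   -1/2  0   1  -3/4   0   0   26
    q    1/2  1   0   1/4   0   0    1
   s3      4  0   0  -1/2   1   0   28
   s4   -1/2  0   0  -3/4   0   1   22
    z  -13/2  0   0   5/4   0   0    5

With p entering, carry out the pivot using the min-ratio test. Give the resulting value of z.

Ratio test on column p — row 1: entry -1/2 ≤ 0; row 2: 1/(1/2) = 2; row 3: 28/4 = 7; row 4: entry -1/2 ≤ 0. Minimum is 2 at row 2 (q leaves); pivot element 1/2.
Pivot on row 2; the z-row RHS becomes 5 − (-13/2)·2 = 18.

18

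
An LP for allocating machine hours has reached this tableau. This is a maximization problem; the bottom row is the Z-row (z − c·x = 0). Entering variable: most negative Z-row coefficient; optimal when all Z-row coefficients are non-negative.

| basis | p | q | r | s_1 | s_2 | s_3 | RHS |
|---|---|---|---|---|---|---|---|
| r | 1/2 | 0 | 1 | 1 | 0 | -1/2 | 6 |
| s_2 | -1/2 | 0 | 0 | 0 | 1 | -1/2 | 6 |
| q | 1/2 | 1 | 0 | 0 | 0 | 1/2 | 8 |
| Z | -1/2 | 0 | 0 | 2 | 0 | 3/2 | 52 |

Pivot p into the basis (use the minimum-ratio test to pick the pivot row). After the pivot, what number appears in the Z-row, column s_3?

Ratio test on column p — row 1: 6/(1/2) = 12; row 2: entry -1/2 ≤ 0; row 3: 8/(1/2) = 16. Minimum is 12 at row 1 (r leaves); pivot element 1/2.
Divide row 1 by 1/2; eliminate column p from the other rows.
Z-row update in column s_3: 3/2 − (-1/2)·(-1) = 1.

1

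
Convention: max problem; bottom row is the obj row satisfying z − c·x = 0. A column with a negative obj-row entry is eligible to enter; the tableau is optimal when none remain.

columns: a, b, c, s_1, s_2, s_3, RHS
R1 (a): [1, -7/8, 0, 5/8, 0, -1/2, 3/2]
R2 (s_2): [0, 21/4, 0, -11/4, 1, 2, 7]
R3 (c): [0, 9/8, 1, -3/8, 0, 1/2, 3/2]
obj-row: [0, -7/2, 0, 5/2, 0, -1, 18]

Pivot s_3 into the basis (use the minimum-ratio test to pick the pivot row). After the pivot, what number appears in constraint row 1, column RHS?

3

Ratio test on column s_3 — row 1: entry -1/2 ≤ 0; row 2: 7/2 = 7/2; row 3: (3/2)/(1/2) = 3. Minimum is 3 at row 3 (c leaves); pivot element 1/2.
Divide row 3 by 1/2; eliminate column s_3 from the other rows.
Row 1 update in column RHS: 3/2 − (-1/2)·3 = 3.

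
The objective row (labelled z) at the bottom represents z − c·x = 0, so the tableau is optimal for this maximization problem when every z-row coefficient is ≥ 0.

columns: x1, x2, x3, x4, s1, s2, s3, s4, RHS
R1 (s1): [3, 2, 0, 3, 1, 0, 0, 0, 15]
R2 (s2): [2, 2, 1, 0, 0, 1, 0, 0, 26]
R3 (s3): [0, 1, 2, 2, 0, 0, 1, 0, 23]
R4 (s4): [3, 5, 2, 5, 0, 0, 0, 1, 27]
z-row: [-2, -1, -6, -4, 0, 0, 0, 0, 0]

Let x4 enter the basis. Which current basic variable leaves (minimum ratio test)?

s1

Column x4 entries and ratios — s1: 15/3 = 5; s2: 0 ≤ 0, skip; s3: 23/2 = 23/2; s4: 27/5 = 27/5.
Smallest ratio is 5 in the row of s1, so s1 leaves.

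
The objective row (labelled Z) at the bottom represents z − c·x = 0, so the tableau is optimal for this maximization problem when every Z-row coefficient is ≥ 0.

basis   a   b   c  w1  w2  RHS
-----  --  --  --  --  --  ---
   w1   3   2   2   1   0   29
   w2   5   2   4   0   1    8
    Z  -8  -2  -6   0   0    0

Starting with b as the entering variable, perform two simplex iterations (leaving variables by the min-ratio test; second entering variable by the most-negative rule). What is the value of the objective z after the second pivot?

64/5

Ratio test on column b — row 1: 29/2 = 29/2; row 2: 8/2 = 4. Minimum is 4 at row 2 (w2 leaves); pivot element 2.
Pivot on row 2; the Z-row RHS becomes 0 − (-2)·4 = 8.
Next entering variable (most negative Z-row entry -3): a.
Ratio test on column a — row 1: entry -2 ≤ 0; row 2: 4/(5/2) = 8/5. Minimum is 8/5 at row 2 (b leaves); pivot element 5/2.
After the second pivot the Z-row RHS is 8 − (-3)·(8/5) = 64/5.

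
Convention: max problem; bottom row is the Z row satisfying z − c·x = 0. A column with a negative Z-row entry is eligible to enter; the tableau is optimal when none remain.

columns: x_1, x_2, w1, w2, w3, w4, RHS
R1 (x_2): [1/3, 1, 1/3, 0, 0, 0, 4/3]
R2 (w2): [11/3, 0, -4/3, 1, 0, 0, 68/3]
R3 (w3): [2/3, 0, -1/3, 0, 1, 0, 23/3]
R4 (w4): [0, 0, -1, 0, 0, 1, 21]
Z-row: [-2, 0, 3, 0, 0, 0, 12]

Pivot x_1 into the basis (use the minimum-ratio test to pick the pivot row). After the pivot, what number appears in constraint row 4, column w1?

Ratio test on column x_1 — row 1: (4/3)/(1/3) = 4; row 2: (68/3)/(11/3) = 68/11; row 3: (23/3)/(2/3) = 23/2; row 4: entry 0 ≤ 0. Minimum is 4 at row 1 (x_2 leaves); pivot element 1/3.
Divide row 1 by 1/3; eliminate column x_1 from the other rows.
Row 4 update in column w1: -1 − 0·1 = -1.

-1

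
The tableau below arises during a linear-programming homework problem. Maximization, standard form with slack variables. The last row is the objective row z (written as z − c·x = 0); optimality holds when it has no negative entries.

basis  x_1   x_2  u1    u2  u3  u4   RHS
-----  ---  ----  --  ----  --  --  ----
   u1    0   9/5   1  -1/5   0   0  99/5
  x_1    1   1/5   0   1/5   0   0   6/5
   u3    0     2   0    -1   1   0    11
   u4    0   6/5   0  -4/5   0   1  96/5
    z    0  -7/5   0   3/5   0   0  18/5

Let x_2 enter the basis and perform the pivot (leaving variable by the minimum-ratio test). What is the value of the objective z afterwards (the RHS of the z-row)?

113/10

Ratio test on column x_2 — row 1: (99/5)/(9/5) = 11; row 2: (6/5)/(1/5) = 6; row 3: 11/2 = 11/2; row 4: (96/5)/(6/5) = 16. Minimum is 11/2 at row 3 (u3 leaves); pivot element 2.
Pivot on row 3; the z-row RHS becomes 18/5 − (-7/5)·(11/2) = 113/10.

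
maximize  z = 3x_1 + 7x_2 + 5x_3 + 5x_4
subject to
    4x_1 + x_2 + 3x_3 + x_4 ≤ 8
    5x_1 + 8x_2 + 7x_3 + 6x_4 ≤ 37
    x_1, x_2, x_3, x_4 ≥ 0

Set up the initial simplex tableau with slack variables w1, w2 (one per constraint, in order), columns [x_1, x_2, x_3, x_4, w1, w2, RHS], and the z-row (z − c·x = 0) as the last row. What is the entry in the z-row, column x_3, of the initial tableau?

-5

The z-row carries the negated objective coefficients: the x_3 entry is -5.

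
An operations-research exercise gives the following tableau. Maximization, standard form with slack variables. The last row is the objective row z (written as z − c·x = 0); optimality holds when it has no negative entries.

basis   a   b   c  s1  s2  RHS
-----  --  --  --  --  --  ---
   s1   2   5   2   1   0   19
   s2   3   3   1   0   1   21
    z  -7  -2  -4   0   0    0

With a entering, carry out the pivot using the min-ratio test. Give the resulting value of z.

Ratio test on column a — row 1: 19/2 = 19/2; row 2: 21/3 = 7. Minimum is 7 at row 2 (s2 leaves); pivot element 3.
Pivot on row 2; the z-row RHS becomes 0 − (-7)·7 = 49.

49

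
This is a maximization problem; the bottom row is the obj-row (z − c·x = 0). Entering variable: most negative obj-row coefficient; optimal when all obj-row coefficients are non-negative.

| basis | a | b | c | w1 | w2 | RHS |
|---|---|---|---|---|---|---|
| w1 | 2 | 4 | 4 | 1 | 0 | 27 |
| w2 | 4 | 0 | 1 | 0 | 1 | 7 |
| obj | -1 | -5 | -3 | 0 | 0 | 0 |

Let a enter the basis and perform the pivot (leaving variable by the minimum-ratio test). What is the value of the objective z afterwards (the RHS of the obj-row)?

7/4

Ratio test on column a — row 1: 27/2 = 27/2; row 2: 7/4 = 7/4. Minimum is 7/4 at row 2 (w2 leaves); pivot element 4.
Pivot on row 2; the obj-row RHS becomes 0 − (-1)·(7/4) = 7/4.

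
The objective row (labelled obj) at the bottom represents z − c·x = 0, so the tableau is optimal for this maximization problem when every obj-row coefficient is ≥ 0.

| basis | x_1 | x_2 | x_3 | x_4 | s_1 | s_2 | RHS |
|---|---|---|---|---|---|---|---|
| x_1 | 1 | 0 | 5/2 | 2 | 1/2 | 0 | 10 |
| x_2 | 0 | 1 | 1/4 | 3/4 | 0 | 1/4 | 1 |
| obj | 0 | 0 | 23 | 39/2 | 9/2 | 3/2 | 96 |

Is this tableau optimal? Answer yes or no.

yes

Every obj-row coefficient is ≥ 0, so the tableau is optimal.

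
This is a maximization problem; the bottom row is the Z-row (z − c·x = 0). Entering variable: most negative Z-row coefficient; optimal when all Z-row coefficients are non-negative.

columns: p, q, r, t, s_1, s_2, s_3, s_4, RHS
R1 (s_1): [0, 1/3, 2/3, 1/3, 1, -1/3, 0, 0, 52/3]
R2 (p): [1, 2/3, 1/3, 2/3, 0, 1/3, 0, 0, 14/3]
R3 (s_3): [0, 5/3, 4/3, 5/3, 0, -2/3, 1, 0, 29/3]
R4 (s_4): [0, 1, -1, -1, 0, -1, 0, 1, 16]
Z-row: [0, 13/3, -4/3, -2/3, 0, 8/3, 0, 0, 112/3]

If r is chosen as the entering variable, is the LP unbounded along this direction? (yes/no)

no

Column r has positive entries in row(s) 1, 2, 3, so the ratio test bounds it — not unbounded.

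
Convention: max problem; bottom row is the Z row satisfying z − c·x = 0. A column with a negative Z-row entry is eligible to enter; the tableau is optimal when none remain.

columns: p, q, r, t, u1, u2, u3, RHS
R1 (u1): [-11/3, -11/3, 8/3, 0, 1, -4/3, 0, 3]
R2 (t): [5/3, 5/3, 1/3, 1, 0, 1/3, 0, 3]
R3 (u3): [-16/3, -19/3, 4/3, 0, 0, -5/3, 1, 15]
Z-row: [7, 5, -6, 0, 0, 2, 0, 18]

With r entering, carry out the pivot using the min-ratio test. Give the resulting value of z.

99/4

Ratio test on column r — row 1: 3/(8/3) = 9/8; row 2: 3/(1/3) = 9; row 3: 15/(4/3) = 45/4. Minimum is 9/8 at row 1 (u1 leaves); pivot element 8/3.
Pivot on row 1; the Z-row RHS becomes 18 − (-6)·(9/8) = 99/4.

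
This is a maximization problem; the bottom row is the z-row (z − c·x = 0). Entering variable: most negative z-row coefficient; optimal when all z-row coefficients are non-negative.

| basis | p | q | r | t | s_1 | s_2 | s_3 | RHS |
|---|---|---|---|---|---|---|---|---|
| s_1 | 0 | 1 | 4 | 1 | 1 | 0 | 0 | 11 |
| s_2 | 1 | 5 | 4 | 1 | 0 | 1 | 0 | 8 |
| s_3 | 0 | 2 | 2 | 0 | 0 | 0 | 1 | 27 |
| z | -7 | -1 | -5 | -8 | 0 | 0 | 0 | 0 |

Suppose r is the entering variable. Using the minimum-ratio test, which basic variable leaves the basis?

Column r entries and ratios — s_1: 11/4 = 11/4; s_2: 8/4 = 2; s_3: 27/2 = 27/2.
Smallest ratio is 2 in the row of s_2, so s_2 leaves.

s_2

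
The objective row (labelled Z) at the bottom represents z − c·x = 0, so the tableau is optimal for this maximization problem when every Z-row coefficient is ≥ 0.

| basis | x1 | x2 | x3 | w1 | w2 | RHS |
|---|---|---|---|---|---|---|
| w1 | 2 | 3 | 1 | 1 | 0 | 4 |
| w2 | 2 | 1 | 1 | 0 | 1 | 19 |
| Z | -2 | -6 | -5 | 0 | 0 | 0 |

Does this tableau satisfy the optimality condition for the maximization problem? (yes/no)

The Z-row has a negative entry -6 in column x2, so it is not optimal.

no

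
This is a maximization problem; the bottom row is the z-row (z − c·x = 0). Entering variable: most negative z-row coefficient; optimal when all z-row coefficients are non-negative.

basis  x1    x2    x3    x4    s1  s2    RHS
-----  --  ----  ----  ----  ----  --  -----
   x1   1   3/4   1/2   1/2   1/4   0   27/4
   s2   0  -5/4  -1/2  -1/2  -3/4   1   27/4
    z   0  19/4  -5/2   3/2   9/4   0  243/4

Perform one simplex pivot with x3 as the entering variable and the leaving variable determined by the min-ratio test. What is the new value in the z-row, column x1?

Ratio test on column x3 — row 1: (27/4)/(1/2) = 27/2; row 2: entry -1/2 ≤ 0. Minimum is 27/2 at row 1 (x1 leaves); pivot element 1/2.
Divide row 1 by 1/2; eliminate column x3 from the other rows.
z-row update in column x1: 0 − (-5/2)·2 = 5.

5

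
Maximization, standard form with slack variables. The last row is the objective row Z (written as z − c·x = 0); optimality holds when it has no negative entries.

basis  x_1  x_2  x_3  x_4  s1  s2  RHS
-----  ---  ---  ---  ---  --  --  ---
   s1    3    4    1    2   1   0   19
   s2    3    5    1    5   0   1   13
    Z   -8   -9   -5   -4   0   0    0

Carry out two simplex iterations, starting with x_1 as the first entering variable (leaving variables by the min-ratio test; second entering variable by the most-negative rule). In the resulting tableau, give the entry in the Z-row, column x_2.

Ratio test on column x_1 — row 1: 19/3 = 19/3; row 2: 13/3 = 13/3. Minimum is 13/3 at row 2 (s2 leaves); pivot element 3.
Divide row 2 by 3; eliminate column x_1 from the other rows.
Second iteration: most negative Z-row entry is -7/3 in column x_3, so x_3 enters.
Ratio test on column x_3 — row 1: entry 0 ≤ 0; row 2: (13/3)/(1/3) = 13. Minimum is 13 at row 2 (x_1 leaves); pivot element 1/3.
Divide row 2 by 1/3; eliminate column x_3 from the other rows.
After both pivots, the entry at the Z-row, column x_2 is 16.

16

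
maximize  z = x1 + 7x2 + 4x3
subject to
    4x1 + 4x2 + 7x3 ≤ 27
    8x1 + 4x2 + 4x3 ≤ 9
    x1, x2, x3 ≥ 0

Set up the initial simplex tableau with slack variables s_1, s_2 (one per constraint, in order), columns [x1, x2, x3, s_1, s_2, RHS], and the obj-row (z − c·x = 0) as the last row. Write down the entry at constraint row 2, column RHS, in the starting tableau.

9

The RHS of constraint 2 is b_2 = 9.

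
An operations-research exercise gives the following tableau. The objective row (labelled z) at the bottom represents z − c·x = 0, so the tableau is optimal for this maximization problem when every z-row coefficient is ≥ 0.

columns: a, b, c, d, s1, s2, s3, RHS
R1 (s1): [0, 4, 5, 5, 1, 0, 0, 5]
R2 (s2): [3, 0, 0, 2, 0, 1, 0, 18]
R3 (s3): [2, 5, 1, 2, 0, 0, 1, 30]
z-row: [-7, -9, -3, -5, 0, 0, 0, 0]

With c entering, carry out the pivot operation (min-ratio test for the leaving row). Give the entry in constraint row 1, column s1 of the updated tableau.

1/5

Ratio test on column c — row 1: 5/5 = 1; row 2: entry 0 ≤ 0; row 3: 30/1 = 30. Minimum is 1 at row 1 (s1 leaves); pivot element 5.
Divide row 1 by 5; eliminate column c from the other rows.
In the new row 1, the s1 entry is the old entry divided by the pivot: 1/5 = 1/5.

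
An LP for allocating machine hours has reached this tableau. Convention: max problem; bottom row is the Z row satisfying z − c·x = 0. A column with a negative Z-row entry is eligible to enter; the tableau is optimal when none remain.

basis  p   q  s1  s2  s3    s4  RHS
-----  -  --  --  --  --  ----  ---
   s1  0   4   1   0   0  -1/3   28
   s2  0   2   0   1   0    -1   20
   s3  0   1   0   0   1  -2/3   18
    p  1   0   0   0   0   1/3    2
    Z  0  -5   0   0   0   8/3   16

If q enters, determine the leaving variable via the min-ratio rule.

Column q entries and ratios — s1: 28/4 = 7; s2: 20/2 = 10; s3: 18/1 = 18; p: 0 ≤ 0, skip.
Smallest ratio is 7 in the row of s1, so s1 leaves.

s1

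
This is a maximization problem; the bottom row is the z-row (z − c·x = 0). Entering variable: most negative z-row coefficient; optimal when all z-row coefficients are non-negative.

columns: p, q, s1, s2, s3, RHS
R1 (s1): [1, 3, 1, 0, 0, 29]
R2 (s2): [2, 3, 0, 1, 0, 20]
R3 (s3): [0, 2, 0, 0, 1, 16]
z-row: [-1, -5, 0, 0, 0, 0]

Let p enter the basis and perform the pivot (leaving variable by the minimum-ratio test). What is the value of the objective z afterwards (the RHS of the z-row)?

10

Ratio test on column p — row 1: 29/1 = 29; row 2: 20/2 = 10; row 3: entry 0 ≤ 0. Minimum is 10 at row 2 (s2 leaves); pivot element 2.
Pivot on row 2; the z-row RHS becomes 0 − (-1)·10 = 10.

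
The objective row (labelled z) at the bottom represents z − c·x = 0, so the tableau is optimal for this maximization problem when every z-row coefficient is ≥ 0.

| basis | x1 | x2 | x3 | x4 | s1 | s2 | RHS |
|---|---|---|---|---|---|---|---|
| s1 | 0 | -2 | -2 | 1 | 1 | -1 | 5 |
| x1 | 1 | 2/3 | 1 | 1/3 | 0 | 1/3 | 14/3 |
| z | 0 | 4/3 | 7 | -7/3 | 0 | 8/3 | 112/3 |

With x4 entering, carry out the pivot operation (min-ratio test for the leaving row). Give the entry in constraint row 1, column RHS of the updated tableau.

5

Ratio test on column x4 — row 1: 5/1 = 5; row 2: (14/3)/(1/3) = 14. Minimum is 5 at row 1 (s1 leaves); pivot element 1.
Divide row 1 by 1; eliminate column x4 from the other rows.
In the new row 1, the RHS entry is the old entry divided by the pivot: 5/1 = 5.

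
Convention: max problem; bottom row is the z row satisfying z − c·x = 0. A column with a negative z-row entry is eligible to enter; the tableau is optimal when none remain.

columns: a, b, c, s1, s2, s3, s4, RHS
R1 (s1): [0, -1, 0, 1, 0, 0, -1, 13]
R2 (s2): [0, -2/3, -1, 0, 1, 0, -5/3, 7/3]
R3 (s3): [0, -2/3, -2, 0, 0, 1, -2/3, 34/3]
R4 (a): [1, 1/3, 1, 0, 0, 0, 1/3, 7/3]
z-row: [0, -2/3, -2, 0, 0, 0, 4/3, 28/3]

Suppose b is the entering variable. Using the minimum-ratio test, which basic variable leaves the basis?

Column b entries and ratios — s1: -1 ≤ 0, skip; s2: -2/3 ≤ 0, skip; s3: -2/3 ≤ 0, skip; a: (7/3)/(1/3) = 7.
Smallest ratio is 7 in the row of a, so a leaves.

a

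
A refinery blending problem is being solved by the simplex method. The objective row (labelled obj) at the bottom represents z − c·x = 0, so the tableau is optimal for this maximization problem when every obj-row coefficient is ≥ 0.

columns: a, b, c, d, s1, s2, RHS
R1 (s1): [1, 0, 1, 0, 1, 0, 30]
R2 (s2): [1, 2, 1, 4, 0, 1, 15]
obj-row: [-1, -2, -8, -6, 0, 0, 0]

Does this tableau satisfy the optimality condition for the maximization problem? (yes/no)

The obj-row has a negative entry -8 in column c, so it is not optimal.

no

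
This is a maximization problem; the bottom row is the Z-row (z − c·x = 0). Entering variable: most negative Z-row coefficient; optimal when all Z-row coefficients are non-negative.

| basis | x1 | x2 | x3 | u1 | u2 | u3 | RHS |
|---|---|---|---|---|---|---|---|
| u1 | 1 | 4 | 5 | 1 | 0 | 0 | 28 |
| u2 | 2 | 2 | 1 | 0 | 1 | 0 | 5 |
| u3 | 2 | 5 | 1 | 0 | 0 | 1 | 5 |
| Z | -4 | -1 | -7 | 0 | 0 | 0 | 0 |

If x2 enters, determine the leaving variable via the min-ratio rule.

u3

Column x2 entries and ratios — u1: 28/4 = 7; u2: 5/2 = 5/2; u3: 5/5 = 1.
Smallest ratio is 1 in the row of u3, so u3 leaves.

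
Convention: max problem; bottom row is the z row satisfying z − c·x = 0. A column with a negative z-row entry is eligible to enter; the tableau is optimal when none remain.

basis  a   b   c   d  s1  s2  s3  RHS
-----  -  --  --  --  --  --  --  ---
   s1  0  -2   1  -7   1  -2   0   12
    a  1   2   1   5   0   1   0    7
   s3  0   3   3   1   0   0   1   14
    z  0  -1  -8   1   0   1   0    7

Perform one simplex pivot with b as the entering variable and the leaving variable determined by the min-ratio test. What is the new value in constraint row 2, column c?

1/2

Ratio test on column b — row 1: entry -2 ≤ 0; row 2: 7/2 = 7/2; row 3: 14/3 = 14/3. Minimum is 7/2 at row 2 (a leaves); pivot element 2.
Divide row 2 by 2; eliminate column b from the other rows.
In the new row 2, the c entry is the old entry divided by the pivot: 1/2 = 1/2.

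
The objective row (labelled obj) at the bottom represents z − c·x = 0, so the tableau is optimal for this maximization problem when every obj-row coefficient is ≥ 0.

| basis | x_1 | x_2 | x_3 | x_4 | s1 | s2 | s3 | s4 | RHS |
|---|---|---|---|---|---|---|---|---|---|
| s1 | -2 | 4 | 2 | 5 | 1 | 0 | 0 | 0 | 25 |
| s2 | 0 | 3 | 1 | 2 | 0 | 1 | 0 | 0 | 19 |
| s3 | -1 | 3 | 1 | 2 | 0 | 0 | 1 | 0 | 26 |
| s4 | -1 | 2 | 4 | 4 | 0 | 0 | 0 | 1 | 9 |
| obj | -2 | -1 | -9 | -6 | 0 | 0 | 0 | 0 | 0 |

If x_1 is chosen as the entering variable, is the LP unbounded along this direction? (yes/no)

yes

Every constraint-row entry in column x_1 is ≤ 0, so increasing x_1 is unbounded.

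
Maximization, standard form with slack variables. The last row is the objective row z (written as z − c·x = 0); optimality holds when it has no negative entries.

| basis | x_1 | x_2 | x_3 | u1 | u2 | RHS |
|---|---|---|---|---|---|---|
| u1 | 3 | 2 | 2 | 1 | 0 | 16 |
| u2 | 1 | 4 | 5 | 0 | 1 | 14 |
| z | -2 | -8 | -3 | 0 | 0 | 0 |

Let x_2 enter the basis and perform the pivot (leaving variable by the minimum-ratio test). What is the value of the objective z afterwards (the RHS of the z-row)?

28

Ratio test on column x_2 — row 1: 16/2 = 8; row 2: 14/4 = 7/2. Minimum is 7/2 at row 2 (u2 leaves); pivot element 4.
Pivot on row 2; the z-row RHS becomes 0 − (-8)·(7/2) = 28.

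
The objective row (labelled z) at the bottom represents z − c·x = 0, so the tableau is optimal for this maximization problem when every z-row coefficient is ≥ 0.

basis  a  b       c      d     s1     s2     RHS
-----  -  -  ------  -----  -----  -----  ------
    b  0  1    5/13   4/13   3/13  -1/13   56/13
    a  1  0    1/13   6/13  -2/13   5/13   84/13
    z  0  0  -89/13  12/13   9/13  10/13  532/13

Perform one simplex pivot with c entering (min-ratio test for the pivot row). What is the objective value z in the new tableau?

588/5

Ratio test on column c — row 1: (56/13)/(5/13) = 56/5; row 2: (84/13)/(1/13) = 84. Minimum is 56/5 at row 1 (b leaves); pivot element 5/13.
Pivot on row 1; the z-row RHS becomes 532/13 − (-89/13)·(56/5) = 588/5.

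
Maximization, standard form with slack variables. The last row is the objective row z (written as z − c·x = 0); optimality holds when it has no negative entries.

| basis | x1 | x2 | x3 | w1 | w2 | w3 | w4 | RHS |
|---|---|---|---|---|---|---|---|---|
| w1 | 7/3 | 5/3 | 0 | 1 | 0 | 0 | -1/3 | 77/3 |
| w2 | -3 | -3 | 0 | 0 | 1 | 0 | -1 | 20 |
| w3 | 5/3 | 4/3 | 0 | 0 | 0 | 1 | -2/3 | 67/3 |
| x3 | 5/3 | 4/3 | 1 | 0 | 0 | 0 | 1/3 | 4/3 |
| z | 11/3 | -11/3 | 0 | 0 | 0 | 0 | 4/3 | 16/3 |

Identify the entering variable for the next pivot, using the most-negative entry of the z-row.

Negative z-row entries: x2: -11/3.
The most negative is -11/3 in column x2, so x2 enters.

x2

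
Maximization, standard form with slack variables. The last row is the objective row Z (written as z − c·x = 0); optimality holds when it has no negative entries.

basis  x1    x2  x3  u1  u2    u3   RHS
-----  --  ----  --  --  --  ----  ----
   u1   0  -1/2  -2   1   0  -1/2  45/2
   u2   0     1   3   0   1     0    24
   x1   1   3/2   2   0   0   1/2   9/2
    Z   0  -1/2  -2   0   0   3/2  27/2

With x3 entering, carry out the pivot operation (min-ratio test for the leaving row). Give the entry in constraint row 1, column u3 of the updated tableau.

Ratio test on column x3 — row 1: entry -2 ≤ 0; row 2: 24/3 = 8; row 3: (9/2)/2 = 9/4. Minimum is 9/4 at row 3 (x1 leaves); pivot element 2.
Divide row 3 by 2; eliminate column x3 from the other rows.
Row 1 update in column u3: -1/2 − (-2)·(1/4) = 0.

0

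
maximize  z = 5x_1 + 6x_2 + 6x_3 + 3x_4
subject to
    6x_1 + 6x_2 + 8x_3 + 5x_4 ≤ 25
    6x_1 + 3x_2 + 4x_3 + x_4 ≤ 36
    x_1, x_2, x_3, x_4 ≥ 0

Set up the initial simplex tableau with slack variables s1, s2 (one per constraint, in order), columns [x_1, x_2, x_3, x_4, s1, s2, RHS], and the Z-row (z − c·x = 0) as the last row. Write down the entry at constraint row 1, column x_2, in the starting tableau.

Constraint 1 has coefficient 6 on x_2.

6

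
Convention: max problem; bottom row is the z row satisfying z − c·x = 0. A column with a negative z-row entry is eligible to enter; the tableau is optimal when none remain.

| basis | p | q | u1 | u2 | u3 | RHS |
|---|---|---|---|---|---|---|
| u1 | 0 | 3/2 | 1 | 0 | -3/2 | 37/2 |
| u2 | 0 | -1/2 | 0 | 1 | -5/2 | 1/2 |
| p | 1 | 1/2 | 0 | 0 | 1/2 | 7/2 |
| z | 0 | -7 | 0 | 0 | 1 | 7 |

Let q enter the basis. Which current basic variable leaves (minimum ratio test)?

Column q entries and ratios — u1: (37/2)/(3/2) = 37/3; u2: -1/2 ≤ 0, skip; p: (7/2)/(1/2) = 7.
Smallest ratio is 7 in the row of p, so p leaves.

p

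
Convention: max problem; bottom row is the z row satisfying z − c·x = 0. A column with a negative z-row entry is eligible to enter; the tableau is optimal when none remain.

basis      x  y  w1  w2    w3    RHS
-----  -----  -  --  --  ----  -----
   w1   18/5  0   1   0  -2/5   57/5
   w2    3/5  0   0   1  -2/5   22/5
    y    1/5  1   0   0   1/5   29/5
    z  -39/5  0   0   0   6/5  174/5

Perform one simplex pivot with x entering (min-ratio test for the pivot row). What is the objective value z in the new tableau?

Ratio test on column x — row 1: (57/5)/(18/5) = 19/6; row 2: (22/5)/(3/5) = 22/3; row 3: (29/5)/(1/5) = 29. Minimum is 19/6 at row 1 (w1 leaves); pivot element 18/5.
Pivot on row 1; the z-row RHS becomes 174/5 − (-39/5)·(19/6) = 119/2.

119/2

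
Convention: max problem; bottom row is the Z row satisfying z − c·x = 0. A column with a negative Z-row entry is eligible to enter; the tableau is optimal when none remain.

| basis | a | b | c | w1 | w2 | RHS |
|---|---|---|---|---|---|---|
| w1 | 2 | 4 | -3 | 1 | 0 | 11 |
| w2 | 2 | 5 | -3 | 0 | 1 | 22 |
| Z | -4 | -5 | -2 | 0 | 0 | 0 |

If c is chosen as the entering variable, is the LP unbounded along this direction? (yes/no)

Every constraint-row entry in column c is ≤ 0, so increasing c is unbounded.

yes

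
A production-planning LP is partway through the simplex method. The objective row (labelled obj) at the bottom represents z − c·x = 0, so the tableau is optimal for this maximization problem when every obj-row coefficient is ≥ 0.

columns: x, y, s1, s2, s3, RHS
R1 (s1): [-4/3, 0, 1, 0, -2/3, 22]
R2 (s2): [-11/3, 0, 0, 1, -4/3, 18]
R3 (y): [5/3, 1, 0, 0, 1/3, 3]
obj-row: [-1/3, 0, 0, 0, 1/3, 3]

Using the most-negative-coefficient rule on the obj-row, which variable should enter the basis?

x

Negative obj-row entries: x: -1/3.
The most negative is -1/3 in column x, so x enters.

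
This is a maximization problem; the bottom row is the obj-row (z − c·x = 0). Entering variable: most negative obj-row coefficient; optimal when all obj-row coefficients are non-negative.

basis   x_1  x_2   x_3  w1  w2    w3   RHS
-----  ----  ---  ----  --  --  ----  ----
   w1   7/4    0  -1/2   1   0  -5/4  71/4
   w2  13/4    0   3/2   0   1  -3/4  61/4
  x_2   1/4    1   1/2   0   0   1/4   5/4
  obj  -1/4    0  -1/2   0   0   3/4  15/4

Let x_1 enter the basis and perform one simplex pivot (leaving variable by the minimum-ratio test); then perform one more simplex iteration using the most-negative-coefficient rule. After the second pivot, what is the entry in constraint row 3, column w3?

4/5

Ratio test on column x_1 — row 1: (71/4)/(7/4) = 71/7; row 2: (61/4)/(13/4) = 61/13; row 3: (5/4)/(1/4) = 5. Minimum is 61/13 at row 2 (w2 leaves); pivot element 13/4.
Divide row 2 by 13/4; eliminate column x_1 from the other rows.
Second iteration: most negative obj-row entry is -5/13 in column x_3, so x_3 enters.
Ratio test on column x_3 — row 1: entry -17/13 ≤ 0; row 2: (61/13)/(6/13) = 61/6; row 3: (1/13)/(5/13) = 1/5. Minimum is 1/5 at row 3 (x_2 leaves); pivot element 5/13.
Divide row 3 by 5/13; eliminate column x_3 from the other rows.
After both pivots, the entry at constraint row 3, column w3 is 4/5.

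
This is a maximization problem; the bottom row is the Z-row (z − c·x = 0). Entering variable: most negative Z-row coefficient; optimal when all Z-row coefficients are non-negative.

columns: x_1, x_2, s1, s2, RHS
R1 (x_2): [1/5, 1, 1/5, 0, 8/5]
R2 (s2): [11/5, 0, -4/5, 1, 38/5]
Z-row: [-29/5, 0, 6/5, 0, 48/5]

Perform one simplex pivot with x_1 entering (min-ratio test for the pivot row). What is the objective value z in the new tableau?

Ratio test on column x_1 — row 1: (8/5)/(1/5) = 8; row 2: (38/5)/(11/5) = 38/11. Minimum is 38/11 at row 2 (s2 leaves); pivot element 11/5.
Pivot on row 2; the Z-row RHS becomes 48/5 − (-29/5)·(38/11) = 326/11.

326/11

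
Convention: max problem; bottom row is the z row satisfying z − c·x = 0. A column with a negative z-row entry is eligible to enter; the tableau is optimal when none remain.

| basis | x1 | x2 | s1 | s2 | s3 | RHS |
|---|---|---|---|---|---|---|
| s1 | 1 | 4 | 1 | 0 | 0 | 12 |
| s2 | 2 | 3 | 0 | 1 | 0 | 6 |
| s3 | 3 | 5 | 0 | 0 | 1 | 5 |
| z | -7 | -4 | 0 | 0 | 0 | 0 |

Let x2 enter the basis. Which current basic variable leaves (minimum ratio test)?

s3

Column x2 entries and ratios — s1: 12/4 = 3; s2: 6/3 = 2; s3: 5/5 = 1.
Smallest ratio is 1 in the row of s3, so s3 leaves.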